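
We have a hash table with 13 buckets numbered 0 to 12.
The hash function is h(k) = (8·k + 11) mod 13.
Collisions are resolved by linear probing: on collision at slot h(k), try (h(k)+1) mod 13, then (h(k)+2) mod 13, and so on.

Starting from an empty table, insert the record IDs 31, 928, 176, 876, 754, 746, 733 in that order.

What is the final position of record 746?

3

Insert 31: h=12, slot 12 empty => index 12.
Insert 928: h=12, slot 12 occupied => index 0.
Insert 176: h=2, slot 2 empty => index 2.
Insert 876: h=12, slots 12,0 occupied => index 1.
Insert 754: h=11, slot 11 empty => index 11.
Insert 746: h=12, slots 12,0,1,2 occupied => index 3.
Insert 733: h=12, slots 12,0,1,2,3 occupied => index 4.
Table: [928, 876, 176, 746, 733, ∅, ∅, ∅, ∅, ∅, ∅, 754, 31]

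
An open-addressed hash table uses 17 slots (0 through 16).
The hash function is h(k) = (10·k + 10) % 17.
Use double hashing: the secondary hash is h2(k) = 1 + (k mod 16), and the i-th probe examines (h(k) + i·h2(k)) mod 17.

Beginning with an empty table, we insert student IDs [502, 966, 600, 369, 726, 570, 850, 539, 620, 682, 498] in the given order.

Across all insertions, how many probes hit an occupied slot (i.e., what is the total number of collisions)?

5

502: h=15 => slot 15
966: h=14 => slot 14
600: h=9 => slot 9
369: h=11 => slot 11
726: h=11, h2=7, probe 11,1 => slot 1
570: h=15, h2=11, probe 15,9,3 => slot 3
850: h=10 => slot 10
539: h=11, h2=12, probe 11,6 => slot 6
620: h=5 => slot 5
682: h=13 => slot 13
498: h=9, h2=3, probe 9,12 => slot 12
Table: [—, 726, —, 570, —, 620, 539, —, —, 600, 850, 369, 498, 682, 966, 502, —]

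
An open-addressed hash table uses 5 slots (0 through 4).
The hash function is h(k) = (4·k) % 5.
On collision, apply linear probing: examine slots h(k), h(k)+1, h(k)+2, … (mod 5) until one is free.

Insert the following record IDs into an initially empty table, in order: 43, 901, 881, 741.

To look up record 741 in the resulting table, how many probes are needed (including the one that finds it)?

3

43 hashes to 2; slot 2 is free → place at 2.
901 hashes to 4; slot 4 is free → place at 4.
881 hashes to 4; 4 taken → place at 0.
741 hashes to 4; 4,0 taken → place at 1.
Table: [881, 741, 43, _, 901]
Lookup 741: h=4, probe 4,0,1 → found at 1.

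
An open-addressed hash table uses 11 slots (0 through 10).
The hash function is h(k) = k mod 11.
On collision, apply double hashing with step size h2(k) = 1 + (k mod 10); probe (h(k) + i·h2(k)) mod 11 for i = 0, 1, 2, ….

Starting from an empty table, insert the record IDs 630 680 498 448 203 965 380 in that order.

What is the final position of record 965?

Insert 630: h=3, slot 3 empty → index 3.
Insert 680: h=9, slot 9 empty → index 9.
Insert 498: h=3, h2=9, slot 3 occupied → index 1.
Insert 448: h=8, slot 8 empty → index 8.
Insert 203: h=5, slot 5 empty → index 5.
Insert 965: h=8, h2=6, slots 8,3,9 occupied → index 4.
Insert 380: h=6, slot 6 empty → index 6.
Table: [—, 498, —, 630, 965, 203, 380, —, 448, 680, —]

4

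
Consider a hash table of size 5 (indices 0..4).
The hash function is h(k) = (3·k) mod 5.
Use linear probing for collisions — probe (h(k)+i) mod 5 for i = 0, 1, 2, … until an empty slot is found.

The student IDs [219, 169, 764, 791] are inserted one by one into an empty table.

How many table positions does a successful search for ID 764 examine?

219 hashes to 2; slot 2 is free -> place at 2.
169 hashes to 2; 2 taken -> place at 3.
764 hashes to 2; 2,3 taken -> place at 4.
791 hashes to 3; 3,4 taken -> place at 0.
Table: [791, _, 219, 169, 764]
Lookup 764: h=2, probe 2,3,4 → found at 4.

3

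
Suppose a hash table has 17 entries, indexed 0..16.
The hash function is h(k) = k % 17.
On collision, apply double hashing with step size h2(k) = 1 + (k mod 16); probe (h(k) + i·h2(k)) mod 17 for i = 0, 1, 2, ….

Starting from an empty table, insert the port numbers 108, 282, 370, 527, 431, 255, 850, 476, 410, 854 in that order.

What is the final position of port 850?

3

108 hashes to 6; slot 6 is free => place at 6.
282 hashes to 10; slot 10 is free => place at 10.
370 hashes to 13; slot 13 is free => place at 13.
527 hashes to 0; slot 0 is free => place at 0.
431 hashes to 6, h2=16; 6 taken => place at 5.
255 hashes to 0, h2=16; 0 taken => place at 16.
850 hashes to 0, h2=3; 0 taken => place at 3.
476 hashes to 0, h2=13; 0,13 taken => place at 9.
410 hashes to 2; slot 2 is free => place at 2.
854 hashes to 4; slot 4 is free => place at 4.
Table: [527, ∅, 410, 850, 854, 431, 108, ∅, ∅, 476, 282, ∅, ∅, 370, ∅, ∅, 255]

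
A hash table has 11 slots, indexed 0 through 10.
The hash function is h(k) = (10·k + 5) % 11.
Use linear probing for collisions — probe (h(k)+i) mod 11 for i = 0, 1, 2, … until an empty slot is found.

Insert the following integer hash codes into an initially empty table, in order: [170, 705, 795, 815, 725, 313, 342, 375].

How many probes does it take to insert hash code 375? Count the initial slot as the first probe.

170: h=0 => slot 0
705: h=4 => slot 4
795: h=2 => slot 2
815: h=4, probe 4,5 => slot 5
725: h=6 => slot 6
313: h=0, probe 0,1 => slot 1
342: h=4, probe 4,5,6,7 => slot 7
375: h=4, probe 4,5,6,7,8 => slot 8
Table: [170, 313, 795, _, 705, 815, 725, 342, 375, _, _]

5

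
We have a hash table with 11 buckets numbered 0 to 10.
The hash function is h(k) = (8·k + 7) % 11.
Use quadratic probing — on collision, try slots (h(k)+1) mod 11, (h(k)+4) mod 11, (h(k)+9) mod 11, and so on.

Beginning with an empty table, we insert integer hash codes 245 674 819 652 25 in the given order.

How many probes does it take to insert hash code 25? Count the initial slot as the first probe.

245: h=9 -> slot 9
674: h=9, probe 9,10 -> slot 10
819: h=3 -> slot 3
652: h=9, probe 9,10,2 -> slot 2
25: h=9, probe 9,10,2,7 -> slot 7
Table: [-, -, 652, 819, -, -, -, 25, -, 245, 674]

4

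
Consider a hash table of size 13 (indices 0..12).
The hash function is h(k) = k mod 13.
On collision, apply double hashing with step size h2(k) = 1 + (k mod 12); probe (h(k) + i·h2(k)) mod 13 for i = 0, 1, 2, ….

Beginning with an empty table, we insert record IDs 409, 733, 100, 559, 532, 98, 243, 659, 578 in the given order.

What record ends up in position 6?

Insert 409: h=6, slot 6 empty → index 6.
Insert 733: h=5, slot 5 empty → index 5.
Insert 100: h=9, slot 9 empty → index 9.
Insert 559: h=0, slot 0 empty → index 0.
Insert 532: h=12, slot 12 empty → index 12.
Insert 98: h=7, slot 7 empty → index 7.
Insert 243: h=9, h2=4, slots 9,0 occupied → index 4.
Insert 659: h=9, h2=12, slot 9 occupied → index 8.
Insert 578: h=6, h2=3, slots 6,9,12 occupied → index 2.
Table: [559, _, 578, _, 243, 733, 409, 98, 659, 100, _, _, 532]

409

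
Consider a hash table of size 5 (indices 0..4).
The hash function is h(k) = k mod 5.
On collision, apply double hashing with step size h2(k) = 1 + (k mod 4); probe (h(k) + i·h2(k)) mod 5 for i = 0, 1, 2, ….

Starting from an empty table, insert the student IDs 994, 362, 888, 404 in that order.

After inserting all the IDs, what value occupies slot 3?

888

994: h=4 => slot 4
362: h=2 => slot 2
888: h=3 => slot 3
404: h=4, h2=1, probe 4,0 => slot 0
Table: [404, ., 362, 888, 994]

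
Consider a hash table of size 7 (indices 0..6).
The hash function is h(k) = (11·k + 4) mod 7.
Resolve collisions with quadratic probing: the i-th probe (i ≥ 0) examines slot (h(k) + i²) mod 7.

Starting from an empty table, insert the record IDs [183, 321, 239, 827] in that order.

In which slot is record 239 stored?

Insert 183: h=1, slot 1 empty -> index 1.
Insert 321: h=0, slot 0 empty -> index 0.
Insert 239: h=1, slot 1 occupied -> index 2.
Insert 827: h=1, slots 1,2 occupied -> index 5.
Table: [321, 183, 239, ., ., 827, .]

2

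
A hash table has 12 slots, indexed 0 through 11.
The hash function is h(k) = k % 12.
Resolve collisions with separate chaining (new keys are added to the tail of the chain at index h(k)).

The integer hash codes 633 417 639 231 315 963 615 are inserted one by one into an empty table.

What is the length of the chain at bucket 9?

2

633 -> bucket 9
417 -> bucket 9 (collision)
639 -> bucket 3
231 -> bucket 3 (collision)
315 -> bucket 3 (collision)
963 -> bucket 3 (collision)
615 -> bucket 3 (collision)
Final buckets:
0: -
1: -
2: -
3: 639 -> 231 -> 315 -> 963 -> 615
4: -
5: -
6: -
7: -
8: -
9: 633 -> 417
10: -
11: -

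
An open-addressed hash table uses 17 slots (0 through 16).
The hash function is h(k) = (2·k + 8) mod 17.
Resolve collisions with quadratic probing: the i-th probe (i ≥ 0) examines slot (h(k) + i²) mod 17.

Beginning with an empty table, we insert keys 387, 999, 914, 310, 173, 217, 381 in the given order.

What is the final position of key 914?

4

387: h=0 -> slot 0
999: h=0, probe 0,1 -> slot 1
914: h=0, probe 0,1,4 -> slot 4
310: h=16 -> slot 16
173: h=14 -> slot 14
217: h=0, probe 0,1,4,9 -> slot 9
381: h=5 -> slot 5
Table: [387, 999, ∅, ∅, 914, 381, ∅, ∅, ∅, 217, ∅, ∅, ∅, ∅, 173, ∅, 310]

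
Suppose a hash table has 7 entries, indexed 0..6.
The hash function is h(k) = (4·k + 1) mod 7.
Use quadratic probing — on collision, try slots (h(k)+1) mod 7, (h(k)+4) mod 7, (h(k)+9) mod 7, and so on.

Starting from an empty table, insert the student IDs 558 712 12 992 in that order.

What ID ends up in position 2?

Insert 558: h=0, slot 0 empty => index 0.
Insert 712: h=0, slot 0 occupied => index 1.
Insert 12: h=0, slots 0,1 occupied => index 4.
Insert 992: h=0, slots 0,1,4 occupied => index 2.
Table: [558, 712, 992, _, 12, _, _]

992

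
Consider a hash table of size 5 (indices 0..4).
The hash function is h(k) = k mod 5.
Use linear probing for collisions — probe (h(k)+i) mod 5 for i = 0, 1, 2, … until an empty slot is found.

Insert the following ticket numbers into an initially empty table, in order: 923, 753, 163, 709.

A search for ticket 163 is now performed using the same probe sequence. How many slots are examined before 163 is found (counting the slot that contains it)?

3

923: h=3 → slot 3
753: h=3, probe 3,4 → slot 4
163: h=3, probe 3,4,0 → slot 0
709: h=4, probe 4,0,1 → slot 1
Table: [163, 709, —, 923, 753]
Lookup 163: h=3, probe 3,4,0 → found at 0.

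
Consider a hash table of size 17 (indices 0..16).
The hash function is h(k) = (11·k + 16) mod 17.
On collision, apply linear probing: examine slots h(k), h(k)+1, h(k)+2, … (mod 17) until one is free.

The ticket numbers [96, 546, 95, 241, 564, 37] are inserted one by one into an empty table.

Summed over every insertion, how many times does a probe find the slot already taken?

96 hashes to 1; slot 1 is free → place at 1.
546 hashes to 4; slot 4 is free → place at 4.
95 hashes to 7; slot 7 is free → place at 7.
241 hashes to 15; slot 15 is free → place at 15.
564 hashes to 15; 15 taken → place at 16.
37 hashes to 15; 15,16 taken → place at 0.
Table: [37, 96, ∅, ∅, 546, ∅, ∅, 95, ∅, ∅, ∅, ∅, ∅, ∅, ∅, 241, 564]

3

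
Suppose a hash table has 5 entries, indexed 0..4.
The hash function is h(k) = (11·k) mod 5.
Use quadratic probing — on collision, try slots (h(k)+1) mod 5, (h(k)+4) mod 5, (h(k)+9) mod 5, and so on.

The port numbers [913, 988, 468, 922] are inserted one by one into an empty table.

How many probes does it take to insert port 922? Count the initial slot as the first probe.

Insert 913: h=3, slot 3 empty → index 3.
Insert 988: h=3, slot 3 occupied → index 4.
Insert 468: h=3, slots 3,4 occupied → index 2.
Insert 922: h=2, slots 2,3 occupied → index 1.
Table: [—, 922, 468, 913, 988]

3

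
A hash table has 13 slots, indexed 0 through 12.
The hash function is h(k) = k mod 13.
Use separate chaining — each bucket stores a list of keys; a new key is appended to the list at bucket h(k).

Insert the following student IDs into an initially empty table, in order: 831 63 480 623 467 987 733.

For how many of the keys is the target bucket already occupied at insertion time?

4

831 → bucket 12
63 → bucket 11
480 → bucket 12 (collision)
623 → bucket 12 (collision)
467 → bucket 12 (collision)
987 → bucket 12 (collision)
733 → bucket 5
Final buckets:
0: _
1: _
2: _
3: _
4: _
5: 733
6: _
7: _
8: _
9: _
10: _
11: 63
12: 831 -> 480 -> 623 -> 467 -> 987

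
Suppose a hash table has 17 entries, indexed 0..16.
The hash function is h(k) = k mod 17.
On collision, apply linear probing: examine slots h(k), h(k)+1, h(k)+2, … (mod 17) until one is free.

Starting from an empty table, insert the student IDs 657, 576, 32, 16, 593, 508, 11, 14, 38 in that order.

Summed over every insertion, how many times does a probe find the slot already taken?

10

657: h=11 => slot 11
576: h=15 => slot 15
32: h=15, probe 15,16 => slot 16
16: h=16, probe 16,0 => slot 0
593: h=15, probe 15,16,0,1 => slot 1
508: h=15, probe 15,16,0,1,2 => slot 2
11: h=11, probe 11,12 => slot 12
14: h=14 => slot 14
38: h=4 => slot 4
Table: [16, 593, 508, -, 38, -, -, -, -, -, -, 657, 11, -, 14, 576, 32]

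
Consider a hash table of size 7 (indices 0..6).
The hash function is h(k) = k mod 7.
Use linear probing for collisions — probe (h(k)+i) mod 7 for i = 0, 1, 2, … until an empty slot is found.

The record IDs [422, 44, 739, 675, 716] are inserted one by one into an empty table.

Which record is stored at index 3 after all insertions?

422 hashes to 2; slot 2 is free → place at 2.
44 hashes to 2; 2 taken → place at 3.
739 hashes to 4; slot 4 is free → place at 4.
675 hashes to 3; 3,4 taken → place at 5.
716 hashes to 2; 2,3,4,5 taken → place at 6.
Table: [-, -, 422, 44, 739, 675, 716]

44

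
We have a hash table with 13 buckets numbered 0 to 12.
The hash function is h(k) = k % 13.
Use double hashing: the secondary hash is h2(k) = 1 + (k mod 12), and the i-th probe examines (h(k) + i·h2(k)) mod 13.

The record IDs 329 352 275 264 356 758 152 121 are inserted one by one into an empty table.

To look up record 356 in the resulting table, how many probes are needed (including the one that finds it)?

329: h=4 -> slot 4
352: h=1 -> slot 1
275: h=2 -> slot 2
264: h=4, h2=1, probe 4,5 -> slot 5
356: h=5, h2=9, probe 5,1,10 -> slot 10
758: h=4, h2=3, probe 4,7 -> slot 7
152: h=9 -> slot 9
121: h=4, h2=2, probe 4,6 -> slot 6
Table: [., 352, 275, ., 329, 264, 121, 758, ., 152, 356, ., .]
Lookup 356: h=5, h2=9, probe 5,1,10 → found at 10.

3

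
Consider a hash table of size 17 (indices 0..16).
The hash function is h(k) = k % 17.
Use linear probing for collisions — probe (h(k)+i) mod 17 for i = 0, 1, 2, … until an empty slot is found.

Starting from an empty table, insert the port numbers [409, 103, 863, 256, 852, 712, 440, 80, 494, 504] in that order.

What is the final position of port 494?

5

409 hashes to 1; slot 1 is free => place at 1.
103 hashes to 1; 1 taken => place at 2.
863 hashes to 13; slot 13 is free => place at 13.
256 hashes to 1; 1,2 taken => place at 3.
852 hashes to 2; 2,3 taken => place at 4.
712 hashes to 15; slot 15 is free => place at 15.
440 hashes to 15; 15 taken => place at 16.
80 hashes to 12; slot 12 is free => place at 12.
494 hashes to 1; 1,2,3,4 taken => place at 5.
504 hashes to 11; slot 11 is free => place at 11.
Table: [-, 409, 103, 256, 852, 494, -, -, -, -, -, 504, 80, 863, -, 712, 440]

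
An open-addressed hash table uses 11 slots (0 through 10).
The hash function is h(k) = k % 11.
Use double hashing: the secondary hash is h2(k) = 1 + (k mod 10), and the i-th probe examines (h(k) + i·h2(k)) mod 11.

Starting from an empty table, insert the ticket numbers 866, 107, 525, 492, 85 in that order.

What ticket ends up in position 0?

866 hashes to 8; slot 8 is free => place at 8.
107 hashes to 8, h2=8; 8 taken => place at 5.
525 hashes to 8, h2=6; 8 taken => place at 3.
492 hashes to 8, h2=3; 8 taken => place at 0.
85 hashes to 8, h2=6; 8,3 taken => place at 9.
Table: [492, _, _, 525, _, 107, _, _, 866, 85, _]

492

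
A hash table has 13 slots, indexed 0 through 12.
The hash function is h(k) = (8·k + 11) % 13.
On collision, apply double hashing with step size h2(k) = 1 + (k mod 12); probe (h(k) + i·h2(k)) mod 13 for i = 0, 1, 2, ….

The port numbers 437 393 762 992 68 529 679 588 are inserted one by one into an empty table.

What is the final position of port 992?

Insert 437: h=10, slot 10 empty → index 10.
Insert 393: h=9, slot 9 empty → index 9.
Insert 762: h=10, h2=7, slot 10 occupied → index 4.
Insert 992: h=4, h2=9, slot 4 occupied → index 0.
Insert 68: h=9, h2=9, slot 9 occupied → index 5.
Insert 529: h=5, h2=2, slot 5 occupied → index 7.
Insert 679: h=9, h2=8, slots 9,4 occupied → index 12.
Insert 588: h=9, h2=1, slots 9,10 occupied → index 11.
Table: [992, —, —, —, 762, 68, —, 529, —, 393, 437, 588, 679]

0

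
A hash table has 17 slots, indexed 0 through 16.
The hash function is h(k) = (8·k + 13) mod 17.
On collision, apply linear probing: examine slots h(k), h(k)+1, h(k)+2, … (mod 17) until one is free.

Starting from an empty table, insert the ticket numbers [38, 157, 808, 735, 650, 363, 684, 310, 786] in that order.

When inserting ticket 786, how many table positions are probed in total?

38: h=11 → slot 11
157: h=11, probe 11,12 → slot 12
808: h=0 → slot 0
735: h=11, probe 11,12,13 → slot 13
650: h=11, probe 11,12,13,14 → slot 14
363: h=10 → slot 10
684: h=11, probe 11,12,13,14,15 → slot 15
310: h=11, probe 11,12,13,14,15,16 → slot 16
786: h=11, probe 11,12,13,14,15,16,0,1 → slot 1
Table: [808, 786, -, -, -, -, -, -, -, -, 363, 38, 157, 735, 650, 684, 310]

8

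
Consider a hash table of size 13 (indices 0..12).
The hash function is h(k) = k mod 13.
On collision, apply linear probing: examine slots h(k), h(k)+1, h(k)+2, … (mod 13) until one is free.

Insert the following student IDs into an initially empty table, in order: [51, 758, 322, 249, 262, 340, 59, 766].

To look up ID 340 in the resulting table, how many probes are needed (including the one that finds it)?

4

Insert 51: h=12, slot 12 empty → index 12.
Insert 758: h=4, slot 4 empty → index 4.
Insert 322: h=10, slot 10 empty → index 10.
Insert 249: h=2, slot 2 empty → index 2.
Insert 262: h=2, slot 2 occupied → index 3.
Insert 340: h=2, slots 2,3,4 occupied → index 5.
Insert 59: h=7, slot 7 empty → index 7.
Insert 766: h=12, slot 12 occupied → index 0.
Table: [766, _, 249, 262, 758, 340, _, 59, _, _, 322, _, 51]
Lookup 340: h=2, probe 2,3,4,5 → found at 5.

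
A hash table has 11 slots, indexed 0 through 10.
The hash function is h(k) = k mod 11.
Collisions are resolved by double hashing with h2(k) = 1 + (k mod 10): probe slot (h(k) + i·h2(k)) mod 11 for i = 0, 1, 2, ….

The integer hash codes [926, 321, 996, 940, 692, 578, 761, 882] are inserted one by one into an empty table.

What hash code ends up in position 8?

926: h=2 -> slot 2
321: h=2, h2=2, probe 2,4 -> slot 4
996: h=6 -> slot 6
940: h=5 -> slot 5
692: h=10 -> slot 10
578: h=6, h2=9, probe 6,4,2,0 -> slot 0
761: h=2, h2=2, probe 2,4,6,8 -> slot 8
882: h=2, h2=3, probe 2,5,8,0,3 -> slot 3
Table: [578, —, 926, 882, 321, 940, 996, —, 761, —, 692]

761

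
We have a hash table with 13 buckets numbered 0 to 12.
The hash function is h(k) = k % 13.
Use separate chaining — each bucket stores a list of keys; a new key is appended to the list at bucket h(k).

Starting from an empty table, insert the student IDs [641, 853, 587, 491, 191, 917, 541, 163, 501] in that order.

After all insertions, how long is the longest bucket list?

641 → bucket 4
853 → bucket 8
587 → bucket 2
491 → bucket 10
191 → bucket 9
917 → bucket 7
541 → bucket 8 (collision)
163 → bucket 7 (collision)
501 → bucket 7 (collision)
Final buckets:
0: -
1: -
2: 587
3: -
4: 641
5: -
6: -
7: 917 -> 163 -> 501
8: 853 -> 541
9: 191
10: 491
11: -
12: -

3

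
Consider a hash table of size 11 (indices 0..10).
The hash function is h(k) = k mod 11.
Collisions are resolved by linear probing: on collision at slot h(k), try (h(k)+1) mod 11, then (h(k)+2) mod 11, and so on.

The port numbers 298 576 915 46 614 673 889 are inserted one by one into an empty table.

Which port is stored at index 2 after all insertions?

298: h=1 => slot 1
576: h=4 => slot 4
915: h=2 => slot 2
46: h=2, probe 2,3 => slot 3
614: h=9 => slot 9
673: h=2, probe 2,3,4,5 => slot 5
889: h=9, probe 9,10 => slot 10
Table: [—, 298, 915, 46, 576, 673, —, —, —, 614, 889]

915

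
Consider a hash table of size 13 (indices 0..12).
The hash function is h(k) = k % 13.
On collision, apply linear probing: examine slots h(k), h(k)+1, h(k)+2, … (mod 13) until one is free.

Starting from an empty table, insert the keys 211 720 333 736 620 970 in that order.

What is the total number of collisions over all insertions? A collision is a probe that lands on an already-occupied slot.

211: h=3 → slot 3
720: h=5 → slot 5
333: h=8 → slot 8
736: h=8, probe 8,9 → slot 9
620: h=9, probe 9,10 → slot 10
970: h=8, probe 8,9,10,11 → slot 11
Table: [—, —, —, 211, —, 720, —, —, 333, 736, 620, 970, —]

5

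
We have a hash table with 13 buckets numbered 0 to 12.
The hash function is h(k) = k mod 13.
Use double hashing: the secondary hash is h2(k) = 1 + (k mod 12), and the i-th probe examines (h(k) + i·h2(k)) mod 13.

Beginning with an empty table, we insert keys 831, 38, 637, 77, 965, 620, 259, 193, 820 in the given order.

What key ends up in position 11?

831 hashes to 12; slot 12 is free => place at 12.
38 hashes to 12, h2=3; 12 taken => place at 2.
637 hashes to 0; slot 0 is free => place at 0.
77 hashes to 12, h2=6; 12 taken => place at 5.
965 hashes to 3; slot 3 is free => place at 3.
620 hashes to 9; slot 9 is free => place at 9.
259 hashes to 12, h2=8; 12 taken => place at 7.
193 hashes to 11; slot 11 is free => place at 11.
820 hashes to 1; slot 1 is free => place at 1.
Table: [637, 820, 38, 965, _, 77, _, 259, _, 620, _, 193, 831]

193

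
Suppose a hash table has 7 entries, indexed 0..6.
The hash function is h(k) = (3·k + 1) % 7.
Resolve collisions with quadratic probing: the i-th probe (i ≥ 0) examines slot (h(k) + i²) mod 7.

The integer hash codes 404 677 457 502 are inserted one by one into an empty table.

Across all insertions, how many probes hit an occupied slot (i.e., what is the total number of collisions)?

404: h=2 => slot 2
677: h=2, probe 2,3 => slot 3
457: h=0 => slot 0
502: h=2, probe 2,3,6 => slot 6
Table: [457, _, 404, 677, _, _, 502]

3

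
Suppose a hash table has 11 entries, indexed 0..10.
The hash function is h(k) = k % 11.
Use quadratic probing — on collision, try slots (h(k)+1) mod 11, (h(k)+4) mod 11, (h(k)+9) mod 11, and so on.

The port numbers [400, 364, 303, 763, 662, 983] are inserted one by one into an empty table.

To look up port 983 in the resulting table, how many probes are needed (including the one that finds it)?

3

400: h=4 -> slot 4
364: h=1 -> slot 1
303: h=6 -> slot 6
763: h=4, probe 4,5 -> slot 5
662: h=2 -> slot 2
983: h=4, probe 4,5,8 -> slot 8
Table: [—, 364, 662, —, 400, 763, 303, —, 983, —, —]
Lookup 983: h=4, probe 4,5,8 → found at 8.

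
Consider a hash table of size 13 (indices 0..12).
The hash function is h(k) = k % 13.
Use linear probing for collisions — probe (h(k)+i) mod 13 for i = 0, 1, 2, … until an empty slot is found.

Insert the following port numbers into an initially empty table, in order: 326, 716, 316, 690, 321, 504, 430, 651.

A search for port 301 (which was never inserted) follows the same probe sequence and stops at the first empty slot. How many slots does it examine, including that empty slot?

Insert 326: h=1, slot 1 empty → index 1.
Insert 716: h=1, slot 1 occupied → index 2.
Insert 316: h=4, slot 4 empty → index 4.
Insert 690: h=1, slots 1,2 occupied → index 3.
Insert 321: h=9, slot 9 empty → index 9.
Insert 504: h=10, slot 10 empty → index 10.
Insert 430: h=1, slots 1,2,3,4 occupied → index 5.
Insert 651: h=1, slots 1,2,3,4,5 occupied → index 6.
Table: [—, 326, 716, 690, 316, 430, 651, —, —, 321, 504, —, —]
Lookup 301: h=2, probe 2,3,4,5,6,7 → slot 7 empty, not found.

6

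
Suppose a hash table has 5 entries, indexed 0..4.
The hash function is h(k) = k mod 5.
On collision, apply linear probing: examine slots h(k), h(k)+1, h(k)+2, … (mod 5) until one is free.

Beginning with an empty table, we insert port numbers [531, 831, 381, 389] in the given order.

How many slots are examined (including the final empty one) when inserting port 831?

2

531: h=1 → slot 1
831: h=1, probe 1,2 → slot 2
381: h=1, probe 1,2,3 → slot 3
389: h=4 → slot 4
Table: [—, 531, 831, 381, 389]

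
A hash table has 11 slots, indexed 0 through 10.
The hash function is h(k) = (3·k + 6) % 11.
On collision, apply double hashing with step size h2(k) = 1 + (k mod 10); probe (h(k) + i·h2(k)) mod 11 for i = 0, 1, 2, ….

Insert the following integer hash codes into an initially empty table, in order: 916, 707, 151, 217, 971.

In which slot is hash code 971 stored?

6

916: h=4 => slot 4
707: h=4, h2=8, probe 4,1 => slot 1
151: h=8 => slot 8
217: h=8, h2=8, probe 8,5 => slot 5
971: h=4, h2=2, probe 4,6 => slot 6
Table: [∅, 707, ∅, ∅, 916, 217, 971, ∅, 151, ∅, ∅]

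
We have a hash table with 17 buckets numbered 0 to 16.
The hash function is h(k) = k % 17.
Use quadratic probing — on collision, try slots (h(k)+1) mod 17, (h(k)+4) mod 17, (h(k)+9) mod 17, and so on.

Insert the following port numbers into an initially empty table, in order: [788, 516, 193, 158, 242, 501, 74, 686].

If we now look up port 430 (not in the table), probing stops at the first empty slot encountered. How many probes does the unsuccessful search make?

3

788: h=6 → slot 6
516: h=6, probe 6,7 → slot 7
193: h=6, probe 6,7,10 → slot 10
158: h=5 → slot 5
242: h=4 → slot 4
501: h=8 → slot 8
74: h=6, probe 6,7,10,15 → slot 15
686: h=6, probe 6,7,10,15,5,14 → slot 14
Table: [∅, ∅, ∅, ∅, 242, 158, 788, 516, 501, ∅, 193, ∅, ∅, ∅, 686, 74, ∅]
Lookup 430: h=5, probe 5,6,9 → slot 9 empty, not found.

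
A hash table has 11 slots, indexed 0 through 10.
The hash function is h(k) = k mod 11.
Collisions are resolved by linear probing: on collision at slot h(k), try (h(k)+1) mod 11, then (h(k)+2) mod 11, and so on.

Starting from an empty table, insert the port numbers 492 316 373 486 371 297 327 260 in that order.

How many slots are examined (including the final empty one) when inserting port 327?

7

492 hashes to 8; slot 8 is free => place at 8.
316 hashes to 8; 8 taken => place at 9.
373 hashes to 10; slot 10 is free => place at 10.
486 hashes to 2; slot 2 is free => place at 2.
371 hashes to 8; 8,9,10 taken => place at 0.
297 hashes to 0; 0 taken => place at 1.
327 hashes to 8; 8,9,10,0,1,2 taken => place at 3.
260 hashes to 7; slot 7 is free => place at 7.
Table: [371, 297, 486, 327, ∅, ∅, ∅, 260, 492, 316, 373]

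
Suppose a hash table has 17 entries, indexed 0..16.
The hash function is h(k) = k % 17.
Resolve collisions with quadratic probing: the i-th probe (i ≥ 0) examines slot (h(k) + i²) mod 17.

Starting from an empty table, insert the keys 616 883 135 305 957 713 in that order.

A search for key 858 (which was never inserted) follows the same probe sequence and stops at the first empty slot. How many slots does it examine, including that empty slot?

616: h=4 => slot 4
883: h=16 => slot 16
135: h=16, probe 16,0 => slot 0
305: h=16, probe 16,0,3 => slot 3
957: h=5 => slot 5
713: h=16, probe 16,0,3,8 => slot 8
Table: [135, ∅, ∅, 305, 616, 957, ∅, ∅, 713, ∅, ∅, ∅, ∅, ∅, ∅, ∅, 883]
Lookup 858: h=8, probe 8,9 → slot 9 empty, not found.

2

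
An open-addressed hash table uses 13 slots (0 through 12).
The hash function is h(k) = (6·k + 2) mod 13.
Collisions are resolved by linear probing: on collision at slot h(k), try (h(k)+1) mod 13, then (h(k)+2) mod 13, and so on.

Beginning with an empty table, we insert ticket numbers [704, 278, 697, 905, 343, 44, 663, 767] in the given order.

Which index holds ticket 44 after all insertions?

Insert 704: h=1, slot 1 empty -> index 1.
Insert 278: h=6, slot 6 empty -> index 6.
Insert 697: h=11, slot 11 empty -> index 11.
Insert 905: h=11, slot 11 occupied -> index 12.
Insert 343: h=6, slot 6 occupied -> index 7.
Insert 44: h=6, slots 6,7 occupied -> index 8.
Insert 663: h=2, slot 2 empty -> index 2.
Insert 767: h=2, slot 2 occupied -> index 3.
Table: [., 704, 663, 767, ., ., 278, 343, 44, ., ., 697, 905]

8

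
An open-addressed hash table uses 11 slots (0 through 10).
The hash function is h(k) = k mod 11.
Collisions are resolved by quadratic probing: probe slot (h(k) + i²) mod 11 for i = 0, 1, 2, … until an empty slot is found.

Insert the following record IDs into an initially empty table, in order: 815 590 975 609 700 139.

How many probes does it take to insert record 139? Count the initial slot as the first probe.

4

Insert 815: h=1, slot 1 empty -> index 1.
Insert 590: h=7, slot 7 empty -> index 7.
Insert 975: h=7, slot 7 occupied -> index 8.
Insert 609: h=4, slot 4 empty -> index 4.
Insert 700: h=7, slots 7,8 occupied -> index 0.
Insert 139: h=7, slots 7,8,0 occupied -> index 5.
Table: [700, 815, ., ., 609, 139, ., 590, 975, ., .]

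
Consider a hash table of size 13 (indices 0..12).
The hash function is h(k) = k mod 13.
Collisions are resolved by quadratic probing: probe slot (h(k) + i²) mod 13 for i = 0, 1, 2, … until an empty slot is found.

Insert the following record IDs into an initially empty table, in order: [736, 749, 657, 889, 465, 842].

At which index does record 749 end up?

9

736: h=8 => slot 8
749: h=8, probe 8,9 => slot 9
657: h=7 => slot 7
889: h=5 => slot 5
465: h=10 => slot 10
842: h=10, probe 10,11 => slot 11
Table: [∅, ∅, ∅, ∅, ∅, 889, ∅, 657, 736, 749, 465, 842, ∅]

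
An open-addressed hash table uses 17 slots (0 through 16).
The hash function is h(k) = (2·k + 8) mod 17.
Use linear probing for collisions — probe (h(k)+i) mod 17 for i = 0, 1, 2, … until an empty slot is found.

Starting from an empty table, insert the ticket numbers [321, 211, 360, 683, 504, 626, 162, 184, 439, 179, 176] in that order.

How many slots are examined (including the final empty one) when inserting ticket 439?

321: h=4 → slot 4
211: h=5 → slot 5
360: h=14 → slot 14
683: h=14, probe 14,15 → slot 15
504: h=13 → slot 13
626: h=2 → slot 2
162: h=9 → slot 9
184: h=2, probe 2,3 → slot 3
439: h=2, probe 2,3,4,5,6 → slot 6
179: h=9, probe 9,10 → slot 10
176: h=3, probe 3,4,5,6,7 → slot 7
Table: [-, -, 626, 184, 321, 211, 439, 176, -, 162, 179, -, -, 504, 360, 683, -]

5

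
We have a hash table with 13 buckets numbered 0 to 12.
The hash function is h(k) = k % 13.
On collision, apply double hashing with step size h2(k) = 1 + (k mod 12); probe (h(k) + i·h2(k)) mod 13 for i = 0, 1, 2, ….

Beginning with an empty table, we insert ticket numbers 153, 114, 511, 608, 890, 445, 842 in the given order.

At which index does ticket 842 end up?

0

Insert 153: h=10, slot 10 empty → index 10.
Insert 114: h=10, h2=7, slot 10 occupied → index 4.
Insert 511: h=4, h2=8, slot 4 occupied → index 12.
Insert 608: h=10, h2=9, slot 10 occupied → index 6.
Insert 890: h=6, h2=3, slot 6 occupied → index 9.
Insert 445: h=3, slot 3 empty → index 3.
Insert 842: h=10, h2=3, slot 10 occupied → index 0.
Table: [842, -, -, 445, 114, -, 608, -, -, 890, 153, -, 511]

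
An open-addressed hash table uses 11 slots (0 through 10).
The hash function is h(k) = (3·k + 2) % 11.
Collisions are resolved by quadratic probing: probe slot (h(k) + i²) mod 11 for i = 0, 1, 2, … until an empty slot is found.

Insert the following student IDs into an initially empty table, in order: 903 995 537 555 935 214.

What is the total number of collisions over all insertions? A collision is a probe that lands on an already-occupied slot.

903: h=5 → slot 5
995: h=6 → slot 6
537: h=7 → slot 7
555: h=6, probe 6,7,10 → slot 10
935: h=2 → slot 2
214: h=6, probe 6,7,10,4 → slot 4
Table: [∅, ∅, 935, ∅, 214, 903, 995, 537, ∅, ∅, 555]

5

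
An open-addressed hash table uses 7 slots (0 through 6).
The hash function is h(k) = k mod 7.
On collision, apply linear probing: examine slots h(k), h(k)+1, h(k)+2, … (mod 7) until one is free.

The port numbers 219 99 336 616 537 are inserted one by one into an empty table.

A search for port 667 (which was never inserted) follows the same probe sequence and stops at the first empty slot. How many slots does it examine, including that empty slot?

3

219 hashes to 2; slot 2 is free → place at 2.
99 hashes to 1; slot 1 is free → place at 1.
336 hashes to 0; slot 0 is free → place at 0.
616 hashes to 0; 0,1,2 taken → place at 3.
537 hashes to 5; slot 5 is free → place at 5.
Table: [336, 99, 219, 616, _, 537, _]
Lookup 667: h=2, probe 2,3,4 → slot 4 empty, not found.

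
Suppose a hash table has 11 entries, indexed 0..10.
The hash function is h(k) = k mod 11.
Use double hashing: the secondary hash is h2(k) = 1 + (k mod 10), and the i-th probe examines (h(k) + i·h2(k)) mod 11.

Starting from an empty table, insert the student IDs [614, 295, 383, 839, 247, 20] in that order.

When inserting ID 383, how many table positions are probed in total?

614: h=9 => slot 9
295: h=9, h2=6, probe 9,4 => slot 4
383: h=9, h2=4, probe 9,2 => slot 2
839: h=3 => slot 3
247: h=5 => slot 5
20: h=9, h2=1, probe 9,10 => slot 10
Table: [∅, ∅, 383, 839, 295, 247, ∅, ∅, ∅, 614, 20]

2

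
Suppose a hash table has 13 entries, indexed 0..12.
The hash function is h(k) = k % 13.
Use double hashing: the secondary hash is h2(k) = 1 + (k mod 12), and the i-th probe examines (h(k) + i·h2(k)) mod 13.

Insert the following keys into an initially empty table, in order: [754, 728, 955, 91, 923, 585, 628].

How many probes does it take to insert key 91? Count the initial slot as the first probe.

2

754 hashes to 0; slot 0 is free -> place at 0.
728 hashes to 0, h2=9; 0 taken -> place at 9.
955 hashes to 6; slot 6 is free -> place at 6.
91 hashes to 0, h2=8; 0 taken -> place at 8.
923 hashes to 0, h2=12; 0 taken -> place at 12.
585 hashes to 0, h2=10; 0 taken -> place at 10.
628 hashes to 4; slot 4 is free -> place at 4.
Table: [754, -, -, -, 628, -, 955, -, 91, 728, 585, -, 923]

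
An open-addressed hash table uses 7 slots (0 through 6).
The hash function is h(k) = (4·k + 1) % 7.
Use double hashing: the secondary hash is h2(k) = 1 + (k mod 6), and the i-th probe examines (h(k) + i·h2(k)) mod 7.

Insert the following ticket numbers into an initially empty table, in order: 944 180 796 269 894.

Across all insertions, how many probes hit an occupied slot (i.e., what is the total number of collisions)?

944: h=4 → slot 4
180: h=0 → slot 0
796: h=0, h2=5, probe 0,5 → slot 5
269: h=6 → slot 6
894: h=0, h2=1, probe 0,1 → slot 1
Table: [180, 894, ., ., 944, 796, 269]

2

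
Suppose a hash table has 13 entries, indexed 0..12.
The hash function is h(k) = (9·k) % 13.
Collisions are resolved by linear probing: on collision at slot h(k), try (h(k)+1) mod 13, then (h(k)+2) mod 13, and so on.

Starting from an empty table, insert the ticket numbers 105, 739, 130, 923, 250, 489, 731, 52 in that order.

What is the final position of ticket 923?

1

105: h=9 => slot 9
739: h=8 => slot 8
130: h=0 => slot 0
923: h=0, probe 0,1 => slot 1
250: h=1, probe 1,2 => slot 2
489: h=7 => slot 7
731: h=1, probe 1,2,3 => slot 3
52: h=0, probe 0,1,2,3,4 => slot 4
Table: [130, 923, 250, 731, 52, ∅, ∅, 489, 739, 105, ∅, ∅, ∅]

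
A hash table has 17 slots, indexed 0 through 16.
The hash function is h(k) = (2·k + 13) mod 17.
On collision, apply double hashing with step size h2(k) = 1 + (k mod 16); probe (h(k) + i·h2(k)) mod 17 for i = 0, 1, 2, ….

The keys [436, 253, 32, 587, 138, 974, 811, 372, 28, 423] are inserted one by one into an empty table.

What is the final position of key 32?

Insert 436: h=1, slot 1 empty → index 1.
Insert 253: h=9, slot 9 empty → index 9.
Insert 32: h=9, h2=1, slot 9 occupied → index 10.
Insert 587: h=14, slot 14 empty → index 14.
Insert 138: h=0, slot 0 empty → index 0.
Insert 974: h=6, slot 6 empty → index 6.
Insert 811: h=3, slot 3 empty → index 3.
Insert 372: h=9, h2=5, slots 9,14 occupied → index 2.
Insert 28: h=1, h2=13, slots 1,14,10,6,2 occupied → index 15.
Insert 423: h=9, h2=8, slots 9,0 occupied → index 8.
Table: [138, 436, 372, 811, —, —, 974, —, 423, 253, 32, —, —, —, 587, 28, —]

10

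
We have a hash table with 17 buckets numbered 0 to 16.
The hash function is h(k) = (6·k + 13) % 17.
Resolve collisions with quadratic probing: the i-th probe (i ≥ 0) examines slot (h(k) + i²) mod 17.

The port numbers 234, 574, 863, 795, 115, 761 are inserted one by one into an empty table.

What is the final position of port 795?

234 hashes to 6; slot 6 is free -> place at 6.
574 hashes to 6; 6 taken -> place at 7.
863 hashes to 6; 6,7 taken -> place at 10.
795 hashes to 6; 6,7,10 taken -> place at 15.
115 hashes to 6; 6,7,10,15 taken -> place at 5.
761 hashes to 6; 6,7,10,15,5 taken -> place at 14.
Table: [., ., ., ., ., 115, 234, 574, ., ., 863, ., ., ., 761, 795, .]

15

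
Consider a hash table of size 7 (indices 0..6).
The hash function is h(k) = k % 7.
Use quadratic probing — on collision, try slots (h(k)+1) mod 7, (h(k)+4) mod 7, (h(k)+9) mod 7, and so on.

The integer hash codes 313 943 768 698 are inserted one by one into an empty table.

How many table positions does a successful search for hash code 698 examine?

313: h=5 → slot 5
943: h=5, probe 5,6 → slot 6
768: h=5, probe 5,6,2 → slot 2
698: h=5, probe 5,6,2,0 → slot 0
Table: [698, —, 768, —, —, 313, 943]
Lookup 698: h=5, probe 5,6,2,0 → found at 0.

4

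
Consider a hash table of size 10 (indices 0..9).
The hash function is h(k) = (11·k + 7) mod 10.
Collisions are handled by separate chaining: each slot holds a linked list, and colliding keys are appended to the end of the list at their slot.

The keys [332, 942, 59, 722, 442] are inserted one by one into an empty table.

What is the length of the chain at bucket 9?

4

Insert 332: h=9, bucket 9 empty -> new chain.
Insert 942: h=9, bucket 9 nonempty -> append to chain.
Insert 59: h=6, bucket 6 empty -> new chain.
Insert 722: h=9, bucket 9 nonempty -> append to chain.
Insert 442: h=9, bucket 9 nonempty -> append to chain.
Final buckets:
0: .
1: .
2: .
3: .
4: .
5: .
6: 59
7: .
8: .
9: 332 -> 942 -> 722 -> 442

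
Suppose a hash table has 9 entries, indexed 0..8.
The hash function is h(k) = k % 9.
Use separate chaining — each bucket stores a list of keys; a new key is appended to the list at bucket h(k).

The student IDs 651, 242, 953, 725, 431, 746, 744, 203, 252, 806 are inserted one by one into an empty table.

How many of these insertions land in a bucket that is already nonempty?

651 → bucket 3
242 → bucket 8
953 → bucket 8 (collision)
725 → bucket 5
431 → bucket 8 (collision)
746 → bucket 8 (collision)
744 → bucket 6
203 → bucket 5 (collision)
252 → bucket 0
806 → bucket 5 (collision)
Final buckets:
0: 252
1: -
2: -
3: 651
4: -
5: 725 -> 203 -> 806
6: 744
7: -
8: 242 -> 953 -> 431 -> 746

5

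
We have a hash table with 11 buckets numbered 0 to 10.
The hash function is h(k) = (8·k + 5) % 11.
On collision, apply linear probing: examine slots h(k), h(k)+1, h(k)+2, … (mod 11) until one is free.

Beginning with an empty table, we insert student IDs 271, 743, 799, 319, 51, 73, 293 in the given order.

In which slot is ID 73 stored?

Insert 271: h=6, slot 6 empty -> index 6.
Insert 743: h=9, slot 9 empty -> index 9.
Insert 799: h=6, slot 6 occupied -> index 7.
Insert 319: h=5, slot 5 empty -> index 5.
Insert 51: h=6, slots 6,7 occupied -> index 8.
Insert 73: h=6, slots 6,7,8,9 occupied -> index 10.
Insert 293: h=6, slots 6,7,8,9,10 occupied -> index 0.
Table: [293, _, _, _, _, 319, 271, 799, 51, 743, 73]

10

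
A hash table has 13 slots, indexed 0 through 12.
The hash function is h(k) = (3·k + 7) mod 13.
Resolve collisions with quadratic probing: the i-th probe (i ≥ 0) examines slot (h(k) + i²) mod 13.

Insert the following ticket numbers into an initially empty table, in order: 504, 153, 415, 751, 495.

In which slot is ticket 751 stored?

Insert 504: h=11, slot 11 empty → index 11.
Insert 153: h=11, slot 11 occupied → index 12.
Insert 415: h=4, slot 4 empty → index 4.
Insert 751: h=11, slots 11,12 occupied → index 2.
Insert 495: h=10, slot 10 empty → index 10.
Table: [—, —, 751, —, 415, —, —, —, —, —, 495, 504, 153]

2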